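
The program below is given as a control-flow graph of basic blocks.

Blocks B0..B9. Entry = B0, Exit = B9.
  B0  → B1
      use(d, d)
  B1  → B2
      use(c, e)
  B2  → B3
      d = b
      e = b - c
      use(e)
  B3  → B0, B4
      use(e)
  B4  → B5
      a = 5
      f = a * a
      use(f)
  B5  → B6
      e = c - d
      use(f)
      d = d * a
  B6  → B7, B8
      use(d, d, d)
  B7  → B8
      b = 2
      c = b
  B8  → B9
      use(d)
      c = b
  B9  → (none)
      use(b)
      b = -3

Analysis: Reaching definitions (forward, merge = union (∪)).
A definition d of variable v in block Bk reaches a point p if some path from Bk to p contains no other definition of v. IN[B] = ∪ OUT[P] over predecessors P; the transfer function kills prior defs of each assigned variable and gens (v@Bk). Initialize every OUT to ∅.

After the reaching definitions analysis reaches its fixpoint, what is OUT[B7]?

Converged values:
  B0:   IN={d@B2, e@B2}   OUT={d@B2, e@B2}
  B1:   IN={d@B2, e@B2}   OUT={d@B2, e@B2}
  B2:   IN={d@B2, e@B2}   OUT={d@B2, e@B2}
  B3:   IN={d@B2, e@B2}   OUT={d@B2, e@B2}
  B4:   IN={d@B2, e@B2}   OUT={a@B4, d@B2, e@B2, f@B4}
  B5:   IN={a@B4, d@B2, e@B2, f@B4}   OUT={a@B4, d@B5, e@B5, f@B4}
  B6:   IN={a@B4, d@B5, e@B5, f@B4}   OUT={a@B4, d@B5, e@B5, f@B4}
  B7:   IN={a@B4, d@B5, e@B5, f@B4}   OUT={a@B4, b@B7, c@B7, d@B5, e@B5, f@B4}
  B8:   IN={a@B4, b@B7, c@B7, d@B5, e@B5, f@B4}   OUT={a@B4, b@B7, c@B8, d@B5, e@B5, f@B4}
  B9:   IN={a@B4, b@B7, c@B8, d@B5, e@B5, f@B4}   OUT={a@B4, b@B9, c@B8, d@B5, e@B5, f@B4}

Merge at B7: IN[B7] = OUT[B6] = {a@B4, d@B5, e@B5, f@B4}
Applying B7's transfer function to that IN value gives OUT[B7] (row B7 above).

Answer: {a@B4, b@B7, c@B7, d@B5, e@B5, f@B4}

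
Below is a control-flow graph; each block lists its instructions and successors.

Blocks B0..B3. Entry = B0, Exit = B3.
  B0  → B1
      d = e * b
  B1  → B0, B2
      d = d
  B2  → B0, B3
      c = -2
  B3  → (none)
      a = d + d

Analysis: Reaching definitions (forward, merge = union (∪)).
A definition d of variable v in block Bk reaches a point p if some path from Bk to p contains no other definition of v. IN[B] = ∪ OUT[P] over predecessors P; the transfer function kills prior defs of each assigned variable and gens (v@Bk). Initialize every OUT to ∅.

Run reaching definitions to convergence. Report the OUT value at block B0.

Answer: {c@B2, d@B0}

Derivation:
Per-block solution:
  B0:  IN={c@B2, d@B1}  OUT={c@B2, d@B0}
  B1:  IN={c@B2, d@B0}  OUT={c@B2, d@B1}
  B2:  IN={c@B2, d@B1}  OUT={c@B2, d@B1}
  B3:  IN={c@B2, d@B1}  OUT={a@B3, c@B2, d@B1}

Merge at B0 (entry node, so the boundary value {} is joined with the incoming edge(s)): IN[B0] = {} ⊔ OUT[B1] ⊔ OUT[B2] = {c@B2, d@B1}
Applying B0's transfer function to that IN value gives OUT[B0] (row B0 above).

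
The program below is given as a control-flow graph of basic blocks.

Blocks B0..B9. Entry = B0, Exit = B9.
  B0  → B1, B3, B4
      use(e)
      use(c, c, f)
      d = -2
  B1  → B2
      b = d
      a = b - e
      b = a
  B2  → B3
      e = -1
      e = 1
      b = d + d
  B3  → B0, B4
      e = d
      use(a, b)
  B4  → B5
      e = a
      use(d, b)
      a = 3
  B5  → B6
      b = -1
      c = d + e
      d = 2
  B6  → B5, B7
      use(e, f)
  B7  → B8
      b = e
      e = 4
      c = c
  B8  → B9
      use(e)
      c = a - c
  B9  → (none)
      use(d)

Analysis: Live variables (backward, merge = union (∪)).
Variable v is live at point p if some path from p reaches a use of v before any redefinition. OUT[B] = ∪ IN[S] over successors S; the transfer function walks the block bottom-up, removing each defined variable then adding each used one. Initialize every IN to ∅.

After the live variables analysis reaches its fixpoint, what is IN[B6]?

Converged values:
  B0:   IN={a, b, c, e, f}   OUT={a, b, c, d, e, f}
  B1:   IN={c, d, e, f}   OUT={a, c, d, f}
  B2:   IN={a, c, d, f}   OUT={a, b, c, d, f}
  B3:   IN={a, b, c, d, f}   OUT={a, b, c, d, e, f}
  B4:   IN={a, b, d, f}   OUT={a, d, e, f}
  B5:   IN={a, d, e, f}   OUT={a, c, d, e, f}
  B6:   IN={a, c, d, e, f}   OUT={a, c, d, e, f}
  B7:   IN={a, c, d, e}   OUT={a, c, d, e}
  B8:   IN={a, c, d, e}   OUT={d}
  B9:   IN={d}   OUT={}

Merge at B6: OUT[B6] = IN[B5] ⊔ IN[B7] = {a, c, d, e, f}
Applying B6's transfer function to that OUT value gives IN[B6] (row B6 above).

Answer: {a, c, d, e, f}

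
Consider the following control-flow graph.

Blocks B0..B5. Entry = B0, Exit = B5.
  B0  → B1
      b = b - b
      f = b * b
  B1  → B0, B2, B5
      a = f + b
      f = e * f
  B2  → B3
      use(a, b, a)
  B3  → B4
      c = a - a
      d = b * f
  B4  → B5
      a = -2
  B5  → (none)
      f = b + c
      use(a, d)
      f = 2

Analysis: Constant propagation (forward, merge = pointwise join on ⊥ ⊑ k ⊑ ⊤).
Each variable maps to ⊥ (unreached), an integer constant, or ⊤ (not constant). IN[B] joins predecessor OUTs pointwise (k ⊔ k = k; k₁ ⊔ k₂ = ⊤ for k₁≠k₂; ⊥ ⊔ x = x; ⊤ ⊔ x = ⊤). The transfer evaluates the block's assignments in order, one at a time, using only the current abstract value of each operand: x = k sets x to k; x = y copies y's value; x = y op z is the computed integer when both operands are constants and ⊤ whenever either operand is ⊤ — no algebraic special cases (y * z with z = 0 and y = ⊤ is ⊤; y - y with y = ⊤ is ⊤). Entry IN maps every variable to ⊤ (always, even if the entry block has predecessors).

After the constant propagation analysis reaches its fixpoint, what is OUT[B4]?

Answer: {a: -2, b: ⊤, c: ⊤, d: ⊤, e: ⊤, f: ⊤}

Derivation:
Fixpoint table:
  B0:   IN=(all ⊤)   OUT=(all ⊤)
  B1:   IN=(all ⊤)   OUT=(all ⊤)
  B2:   IN=(all ⊤)   OUT=(all ⊤)
  B3:   IN=(all ⊤)   OUT=(all ⊤)
  B4:   IN=(all ⊤)   OUT={a:-2; rest ⊤}
  B5:   IN=(all ⊤)   OUT={f:2; rest ⊤}

Merge at B4: IN[B4] = OUT[B3] = {a: ⊤, b: ⊤, c: ⊤, d: ⊤, e: ⊤, f: ⊤}
Applying B4's transfer function to that IN value gives OUT[B4] (row B4 above).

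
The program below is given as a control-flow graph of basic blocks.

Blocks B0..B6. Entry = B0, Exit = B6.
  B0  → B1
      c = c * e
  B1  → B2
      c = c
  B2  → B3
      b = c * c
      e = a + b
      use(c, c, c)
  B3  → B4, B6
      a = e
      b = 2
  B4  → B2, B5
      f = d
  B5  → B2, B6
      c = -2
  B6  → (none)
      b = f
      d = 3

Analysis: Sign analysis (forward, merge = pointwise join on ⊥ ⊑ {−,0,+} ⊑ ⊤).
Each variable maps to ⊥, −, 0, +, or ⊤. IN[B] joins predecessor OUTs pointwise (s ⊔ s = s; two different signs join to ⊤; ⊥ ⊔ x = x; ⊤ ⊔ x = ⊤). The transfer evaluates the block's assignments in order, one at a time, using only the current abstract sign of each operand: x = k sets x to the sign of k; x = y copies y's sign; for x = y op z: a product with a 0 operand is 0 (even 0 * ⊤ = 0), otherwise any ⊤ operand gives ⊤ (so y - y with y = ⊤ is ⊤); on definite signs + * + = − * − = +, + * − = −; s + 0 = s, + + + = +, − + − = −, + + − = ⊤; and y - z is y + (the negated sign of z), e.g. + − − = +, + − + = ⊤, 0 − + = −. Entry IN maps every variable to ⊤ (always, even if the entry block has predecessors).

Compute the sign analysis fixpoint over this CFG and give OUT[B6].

Fixpoint table:
  B0: | IN=(all ⊤) | OUT=(all ⊤)
  B1: | IN=(all ⊤) | OUT=(all ⊤)
  B2: | IN=(all ⊤) | OUT=(all ⊤)
  B3: | IN=(all ⊤) | OUT={b:+; rest ⊤}
  B4: | IN={b:+; rest ⊤} | OUT={b:+; rest ⊤}
  B5: | IN={b:+; rest ⊤} | OUT={b:+, c:-; rest ⊤}
  B6: | IN={b:+; rest ⊤} | OUT={d:+; rest ⊤}

Merge at B6: IN[B6] = OUT[B3] ⊔ OUT[B5] = {a: ⊤, b: +, c: ⊤, d: ⊤, e: ⊤, f: ⊤}
Applying B6's transfer function to that IN value gives OUT[B6] (row B6 above).

Answer: {a: ⊤, b: ⊤, c: ⊤, d: +, e: ⊤, f: ⊤}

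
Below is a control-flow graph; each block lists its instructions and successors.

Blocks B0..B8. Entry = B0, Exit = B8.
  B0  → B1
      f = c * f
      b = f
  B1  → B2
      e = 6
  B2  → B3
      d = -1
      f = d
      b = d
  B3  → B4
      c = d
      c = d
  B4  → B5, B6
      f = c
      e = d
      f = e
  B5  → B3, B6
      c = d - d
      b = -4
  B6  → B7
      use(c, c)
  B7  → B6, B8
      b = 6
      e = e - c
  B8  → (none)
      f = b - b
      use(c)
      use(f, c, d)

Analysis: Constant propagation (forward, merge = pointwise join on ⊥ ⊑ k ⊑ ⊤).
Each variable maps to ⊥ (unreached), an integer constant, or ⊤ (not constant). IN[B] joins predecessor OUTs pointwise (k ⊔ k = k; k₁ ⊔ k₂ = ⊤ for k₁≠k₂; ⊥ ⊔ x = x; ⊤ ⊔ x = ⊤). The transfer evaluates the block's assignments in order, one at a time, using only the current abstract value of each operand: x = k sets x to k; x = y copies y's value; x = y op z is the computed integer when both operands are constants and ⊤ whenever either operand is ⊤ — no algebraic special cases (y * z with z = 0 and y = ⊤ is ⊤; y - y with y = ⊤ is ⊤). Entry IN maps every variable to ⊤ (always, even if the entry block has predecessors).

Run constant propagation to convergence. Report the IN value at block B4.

Fixpoint table:
  B0:  IN=(all ⊤)  OUT=(all ⊤)
  B1:  IN=(all ⊤)  OUT={e:6; rest ⊤}
  B2:  IN={e:6; rest ⊤}  OUT={b:-1, d:-1, e:6, f:-1; rest ⊤}
  B3:  IN={d:-1, f:-1; rest ⊤}  OUT={c:-1, d:-1, f:-1; rest ⊤}
  B4:  IN={c:-1, d:-1, f:-1; rest ⊤}  OUT={c:-1, d:-1, e:-1, f:-1; rest ⊤}
  B5:  IN={c:-1, d:-1, e:-1, f:-1; rest ⊤}  OUT={b:-4, c:0, d:-1, e:-1, f:-1; rest ⊤}
  B6:  IN={d:-1, f:-1; rest ⊤}  OUT={d:-1, f:-1; rest ⊤}
  B7:  IN={d:-1, f:-1; rest ⊤}  OUT={b:6, d:-1, f:-1; rest ⊤}
  B8:  IN={b:6, d:-1, f:-1; rest ⊤}  OUT={b:6, d:-1, f:0; rest ⊤}

Merge at B4: IN[B4] = OUT[B3] = {a: ⊤, b: ⊤, c: -1, d: -1, e: ⊤, f: -1}

Answer: {a: ⊤, b: ⊤, c: -1, d: -1, e: ⊤, f: -1}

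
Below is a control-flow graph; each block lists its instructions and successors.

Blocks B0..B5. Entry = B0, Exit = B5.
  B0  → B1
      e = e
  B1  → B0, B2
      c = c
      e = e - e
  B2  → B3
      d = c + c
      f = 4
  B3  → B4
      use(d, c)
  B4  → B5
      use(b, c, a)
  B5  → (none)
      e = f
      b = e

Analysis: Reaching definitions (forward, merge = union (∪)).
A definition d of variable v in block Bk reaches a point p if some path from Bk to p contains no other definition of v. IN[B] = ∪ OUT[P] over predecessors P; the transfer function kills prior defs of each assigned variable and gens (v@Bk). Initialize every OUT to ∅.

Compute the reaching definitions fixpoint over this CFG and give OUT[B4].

Answer: {c@B1, d@B2, e@B1, f@B2}

Working:
Per-block solution:
  B0:   IN={c@B1, e@B1}   OUT={c@B1, e@B0}
  B1:   IN={c@B1, e@B0}   OUT={c@B1, e@B1}
  B2:   IN={c@B1, e@B1}   OUT={c@B1, d@B2, e@B1, f@B2}
  B3:   IN={c@B1, d@B2, e@B1, f@B2}   OUT={c@B1, d@B2, e@B1, f@B2}
  B4:   IN={c@B1, d@B2, e@B1, f@B2}   OUT={c@B1, d@B2, e@B1, f@B2}
  B5:   IN={c@B1, d@B2, e@B1, f@B2}   OUT={b@B5, c@B1, d@B2, e@B5, f@B2}

Merge at B4: IN[B4] = OUT[B3] = {c@B1, d@B2, e@B1, f@B2}
Applying B4's transfer function to that IN value gives OUT[B4] (row B4 above).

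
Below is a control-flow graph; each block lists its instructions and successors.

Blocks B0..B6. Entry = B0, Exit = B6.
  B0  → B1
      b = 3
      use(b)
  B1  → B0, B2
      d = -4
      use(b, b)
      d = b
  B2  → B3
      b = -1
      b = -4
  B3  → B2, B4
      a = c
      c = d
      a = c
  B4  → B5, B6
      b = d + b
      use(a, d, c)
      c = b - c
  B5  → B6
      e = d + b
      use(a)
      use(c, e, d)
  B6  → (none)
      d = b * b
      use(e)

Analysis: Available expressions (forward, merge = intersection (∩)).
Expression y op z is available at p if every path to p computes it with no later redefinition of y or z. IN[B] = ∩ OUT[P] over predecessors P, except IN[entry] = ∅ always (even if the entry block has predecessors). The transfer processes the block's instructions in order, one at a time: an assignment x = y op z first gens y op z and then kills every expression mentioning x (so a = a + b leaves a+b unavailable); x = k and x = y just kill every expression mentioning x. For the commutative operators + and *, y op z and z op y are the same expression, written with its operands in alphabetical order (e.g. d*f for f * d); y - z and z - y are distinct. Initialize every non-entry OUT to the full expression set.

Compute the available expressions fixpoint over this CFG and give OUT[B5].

Per-block solution:
  B0:  IN={}  OUT={}
  B1:  IN={}  OUT={}
  B2:  IN={}  OUT={}
  B3:  IN={}  OUT={}
  B4:  IN={}  OUT={}
  B5:  IN={}  OUT={b+d}
  B6:  IN={}  OUT={b*b}

Merge at B5: IN[B5] = OUT[B4] = {}
Applying B5's transfer function to that IN value gives OUT[B5] (row B5 above).

Answer: {b+d}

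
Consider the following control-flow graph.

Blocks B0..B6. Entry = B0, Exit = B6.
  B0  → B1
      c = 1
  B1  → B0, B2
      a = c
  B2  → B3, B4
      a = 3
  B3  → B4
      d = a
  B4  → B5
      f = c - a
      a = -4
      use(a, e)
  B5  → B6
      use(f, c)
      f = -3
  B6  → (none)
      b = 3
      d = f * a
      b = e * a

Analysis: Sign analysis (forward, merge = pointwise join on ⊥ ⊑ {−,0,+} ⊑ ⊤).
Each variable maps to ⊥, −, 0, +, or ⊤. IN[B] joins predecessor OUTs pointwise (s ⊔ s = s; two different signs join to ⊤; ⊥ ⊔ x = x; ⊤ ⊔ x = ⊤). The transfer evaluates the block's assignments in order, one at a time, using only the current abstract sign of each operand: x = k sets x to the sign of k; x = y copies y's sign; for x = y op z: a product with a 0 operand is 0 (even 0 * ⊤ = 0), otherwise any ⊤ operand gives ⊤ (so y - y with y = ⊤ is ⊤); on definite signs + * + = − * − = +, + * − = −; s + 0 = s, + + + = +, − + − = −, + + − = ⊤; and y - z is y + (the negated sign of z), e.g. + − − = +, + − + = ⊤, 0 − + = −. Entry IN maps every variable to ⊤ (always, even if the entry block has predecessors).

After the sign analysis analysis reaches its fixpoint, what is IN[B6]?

Fixpoint table:
  B0:  IN=(all ⊤)  OUT={c:+; rest ⊤}
  B1:  IN={c:+; rest ⊤}  OUT={a:+, c:+; rest ⊤}
  B2:  IN={a:+, c:+; rest ⊤}  OUT={a:+, c:+; rest ⊤}
  B3:  IN={a:+, c:+; rest ⊤}  OUT={a:+, c:+, d:+; rest ⊤}
  B4:  IN={a:+, c:+; rest ⊤}  OUT={a:-, c:+; rest ⊤}
  B5:  IN={a:-, c:+; rest ⊤}  OUT={a:-, c:+, f:-; rest ⊤}
  B6:  IN={a:-, c:+, f:-; rest ⊤}  OUT={a:-, c:+, d:+, f:-; rest ⊤}

Merge at B6: IN[B6] = OUT[B5] = {a: -, b: ⊤, c: +, d: ⊤, e: ⊤, f: -}

Answer: {a: -, b: ⊤, c: +, d: ⊤, e: ⊤, f: -}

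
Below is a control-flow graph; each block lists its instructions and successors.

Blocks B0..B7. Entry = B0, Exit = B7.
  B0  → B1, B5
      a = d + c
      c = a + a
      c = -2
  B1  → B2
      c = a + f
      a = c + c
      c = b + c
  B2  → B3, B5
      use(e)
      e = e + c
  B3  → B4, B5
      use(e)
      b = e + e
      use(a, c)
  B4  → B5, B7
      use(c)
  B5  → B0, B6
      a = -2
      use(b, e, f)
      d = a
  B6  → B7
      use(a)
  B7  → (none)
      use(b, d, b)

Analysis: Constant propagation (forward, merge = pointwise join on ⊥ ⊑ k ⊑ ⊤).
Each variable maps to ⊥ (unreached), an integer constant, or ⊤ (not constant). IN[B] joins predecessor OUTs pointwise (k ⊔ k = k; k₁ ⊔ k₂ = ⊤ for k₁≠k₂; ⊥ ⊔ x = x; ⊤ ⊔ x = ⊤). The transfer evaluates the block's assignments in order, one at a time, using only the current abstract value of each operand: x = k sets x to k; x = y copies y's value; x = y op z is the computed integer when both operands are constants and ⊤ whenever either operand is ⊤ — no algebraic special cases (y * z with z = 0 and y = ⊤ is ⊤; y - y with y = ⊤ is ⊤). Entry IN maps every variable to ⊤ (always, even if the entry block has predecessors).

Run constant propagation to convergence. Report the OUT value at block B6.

Answer: {a: -2, b: ⊤, c: ⊤, d: -2, e: ⊤, f: ⊤}

Working:
Per-block solution:
  B0:  IN=(all ⊤)  OUT={c:-2; rest ⊤}
  B1:  IN={c:-2; rest ⊤}  OUT=(all ⊤)
  B2:  IN=(all ⊤)  OUT=(all ⊤)
  B3:  IN=(all ⊤)  OUT=(all ⊤)
  B4:  IN=(all ⊤)  OUT=(all ⊤)
  B5:  IN=(all ⊤)  OUT={a:-2, d:-2; rest ⊤}
  B6:  IN={a:-2, d:-2; rest ⊤}  OUT={a:-2, d:-2; rest ⊤}
  B7:  IN=(all ⊤)  OUT=(all ⊤)

Merge at B6: IN[B6] = OUT[B5] = {a: -2, b: ⊤, c: ⊤, d: -2, e: ⊤, f: ⊤}
Applying B6's transfer function to that IN value gives OUT[B6] (row B6 above).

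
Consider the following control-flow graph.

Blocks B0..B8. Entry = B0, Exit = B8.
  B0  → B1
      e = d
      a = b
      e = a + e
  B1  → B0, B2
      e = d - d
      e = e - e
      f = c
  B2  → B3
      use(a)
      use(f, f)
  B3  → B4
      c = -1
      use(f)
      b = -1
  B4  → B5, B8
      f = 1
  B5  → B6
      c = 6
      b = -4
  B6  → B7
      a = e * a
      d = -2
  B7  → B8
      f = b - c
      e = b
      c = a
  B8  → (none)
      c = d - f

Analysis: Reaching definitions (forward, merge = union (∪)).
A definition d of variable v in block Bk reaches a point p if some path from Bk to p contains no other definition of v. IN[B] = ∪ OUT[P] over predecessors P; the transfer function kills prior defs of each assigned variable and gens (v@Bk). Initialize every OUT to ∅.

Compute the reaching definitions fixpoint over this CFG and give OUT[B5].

Per-block solution:
  B0:  IN={a@B0, e@B1, f@B1}  OUT={a@B0, e@B0, f@B1}
  B1:  IN={a@B0, e@B0, f@B1}  OUT={a@B0, e@B1, f@B1}
  B2:  IN={a@B0, e@B1, f@B1}  OUT={a@B0, e@B1, f@B1}
  B3:  IN={a@B0, e@B1, f@B1}  OUT={a@B0, b@B3, c@B3, e@B1, f@B1}
  B4:  IN={a@B0, b@B3, c@B3, e@B1, f@B1}  OUT={a@B0, b@B3, c@B3, e@B1, f@B4}
  B5:  IN={a@B0, b@B3, c@B3, e@B1, f@B4}  OUT={a@B0, b@B5, c@B5, e@B1, f@B4}
  B6:  IN={a@B0, b@B5, c@B5, e@B1, f@B4}  OUT={a@B6, b@B5, c@B5, d@B6, e@B1, f@B4}
  B7:  IN={a@B6, b@B5, c@B5, d@B6, e@B1, f@B4}  OUT={a@B6, b@B5, c@B7, d@B6, e@B7, f@B7}
  B8:  IN={a@B0, a@B6, b@B3, b@B5, c@B3, c@B7, d@B6, e@B1, e@B7, f@B4, f@B7}  OUT={a@B0, a@B6, b@B3, b@B5, c@B8, d@B6, e@B1, e@B7, f@B4, f@B7}

Merge at B5: IN[B5] = OUT[B4] = {a@B0, b@B3, c@B3, e@B1, f@B4}
Applying B5's transfer function to that IN value gives OUT[B5] (row B5 above).

Answer: {a@B0, b@B5, c@B5, e@B1, f@B4}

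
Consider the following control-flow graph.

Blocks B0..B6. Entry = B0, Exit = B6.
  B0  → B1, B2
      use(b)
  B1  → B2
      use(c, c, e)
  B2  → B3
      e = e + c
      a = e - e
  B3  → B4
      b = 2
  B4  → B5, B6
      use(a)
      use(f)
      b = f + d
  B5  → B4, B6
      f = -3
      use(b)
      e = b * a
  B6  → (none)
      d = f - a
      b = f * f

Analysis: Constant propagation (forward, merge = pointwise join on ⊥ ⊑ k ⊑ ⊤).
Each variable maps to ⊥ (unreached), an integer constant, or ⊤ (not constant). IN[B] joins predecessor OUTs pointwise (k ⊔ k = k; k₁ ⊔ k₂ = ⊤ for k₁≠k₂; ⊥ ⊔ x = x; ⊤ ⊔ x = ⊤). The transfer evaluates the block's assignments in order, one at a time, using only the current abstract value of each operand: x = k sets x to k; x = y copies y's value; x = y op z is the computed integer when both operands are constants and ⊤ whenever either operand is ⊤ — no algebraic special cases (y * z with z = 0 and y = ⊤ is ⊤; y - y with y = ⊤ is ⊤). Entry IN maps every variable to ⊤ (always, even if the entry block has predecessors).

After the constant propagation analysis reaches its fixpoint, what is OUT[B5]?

Per-block solution:
  B0:   IN=(all ⊤)   OUT=(all ⊤)
  B1:   IN=(all ⊤)   OUT=(all ⊤)
  B2:   IN=(all ⊤)   OUT=(all ⊤)
  B3:   IN=(all ⊤)   OUT={b:2; rest ⊤}
  B4:   IN=(all ⊤)   OUT=(all ⊤)
  B5:   IN=(all ⊤)   OUT={f:-3; rest ⊤}
  B6:   IN=(all ⊤)   OUT=(all ⊤)

Merge at B5: IN[B5] = OUT[B4] = {a: ⊤, b: ⊤, c: ⊤, d: ⊤, e: ⊤, f: ⊤}
Applying B5's transfer function to that IN value gives OUT[B5] (row B5 above).

Answer: {a: ⊤, b: ⊤, c: ⊤, d: ⊤, e: ⊤, f: -3}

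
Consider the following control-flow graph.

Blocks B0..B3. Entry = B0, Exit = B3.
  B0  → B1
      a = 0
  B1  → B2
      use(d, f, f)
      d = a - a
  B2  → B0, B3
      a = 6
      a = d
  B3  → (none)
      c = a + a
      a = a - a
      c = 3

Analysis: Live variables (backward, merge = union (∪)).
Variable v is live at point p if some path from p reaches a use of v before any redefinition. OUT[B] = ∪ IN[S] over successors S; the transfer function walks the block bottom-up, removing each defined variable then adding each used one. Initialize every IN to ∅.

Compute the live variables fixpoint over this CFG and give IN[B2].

Answer: {d, f}

Derivation:
Converged values:
  B0:  IN={d, f}  OUT={a, d, f}
  B1:  IN={a, d, f}  OUT={d, f}
  B2:  IN={d, f}  OUT={a, d, f}
  B3:  IN={a}  OUT={}

Merge at B2: OUT[B2] = IN[B0] ⊔ IN[B3] = {a, d, f}
Applying B2's transfer function to that OUT value gives IN[B2] (row B2 above).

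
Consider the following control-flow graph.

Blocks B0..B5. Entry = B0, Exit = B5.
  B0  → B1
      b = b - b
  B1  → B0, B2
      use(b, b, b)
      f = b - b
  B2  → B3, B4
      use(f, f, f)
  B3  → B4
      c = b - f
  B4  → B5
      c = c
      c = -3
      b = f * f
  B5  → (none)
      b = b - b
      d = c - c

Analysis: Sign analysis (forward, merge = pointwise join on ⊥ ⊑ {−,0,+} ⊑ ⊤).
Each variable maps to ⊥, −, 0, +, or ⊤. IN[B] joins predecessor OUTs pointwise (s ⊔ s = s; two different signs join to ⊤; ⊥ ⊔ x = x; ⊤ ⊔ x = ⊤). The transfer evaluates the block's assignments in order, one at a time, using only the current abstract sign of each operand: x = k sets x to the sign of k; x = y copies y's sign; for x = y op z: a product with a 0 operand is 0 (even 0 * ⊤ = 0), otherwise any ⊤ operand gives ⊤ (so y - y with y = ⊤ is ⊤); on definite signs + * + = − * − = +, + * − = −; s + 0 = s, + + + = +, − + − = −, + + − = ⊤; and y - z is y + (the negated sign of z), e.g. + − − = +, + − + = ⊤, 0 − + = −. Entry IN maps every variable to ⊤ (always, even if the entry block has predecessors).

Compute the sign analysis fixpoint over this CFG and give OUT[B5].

Answer: {a: ⊤, b: ⊤, c: -, d: ⊤, e: ⊤, f: ⊤}

Working:
Converged values:
  B0:  IN=(all ⊤)  OUT=(all ⊤)
  B1:  IN=(all ⊤)  OUT=(all ⊤)
  B2:  IN=(all ⊤)  OUT=(all ⊤)
  B3:  IN=(all ⊤)  OUT=(all ⊤)
  B4:  IN=(all ⊤)  OUT={c:-; rest ⊤}
  B5:  IN={c:-; rest ⊤}  OUT={c:-; rest ⊤}

Merge at B5: IN[B5] = OUT[B4] = {a: ⊤, b: ⊤, c: -, d: ⊤, e: ⊤, f: ⊤}
Applying B5's transfer function to that IN value gives OUT[B5] (row B5 above).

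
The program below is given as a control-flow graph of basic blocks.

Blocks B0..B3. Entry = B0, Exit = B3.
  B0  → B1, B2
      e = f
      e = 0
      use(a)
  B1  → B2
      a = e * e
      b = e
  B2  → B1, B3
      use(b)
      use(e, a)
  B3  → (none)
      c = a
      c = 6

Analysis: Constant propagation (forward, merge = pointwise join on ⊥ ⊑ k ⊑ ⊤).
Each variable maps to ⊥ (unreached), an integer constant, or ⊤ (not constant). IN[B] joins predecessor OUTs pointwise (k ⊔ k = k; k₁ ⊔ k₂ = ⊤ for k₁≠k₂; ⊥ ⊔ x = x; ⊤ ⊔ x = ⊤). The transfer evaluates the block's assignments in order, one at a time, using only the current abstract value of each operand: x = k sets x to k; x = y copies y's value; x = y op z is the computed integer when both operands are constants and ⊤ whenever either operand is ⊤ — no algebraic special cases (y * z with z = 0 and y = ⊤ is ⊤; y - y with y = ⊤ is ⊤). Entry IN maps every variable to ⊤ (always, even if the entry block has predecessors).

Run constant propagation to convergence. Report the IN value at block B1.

Answer: {a: ⊤, b: ⊤, c: ⊤, d: ⊤, e: 0, f: ⊤}

Trace:
Per-block solution:
  B0: | IN=(all ⊤) | OUT={e:0; rest ⊤}
  B1: | IN={e:0; rest ⊤} | OUT={a:0, b:0, e:0; rest ⊤}
  B2: | IN={e:0; rest ⊤} | OUT={e:0; rest ⊤}
  B3: | IN={e:0; rest ⊤} | OUT={c:6, e:0; rest ⊤}

Merge at B1: IN[B1] = OUT[B0] ⊔ OUT[B2] = {a: ⊤, b: ⊤, c: ⊤, d: ⊤, e: 0, f: ⊤}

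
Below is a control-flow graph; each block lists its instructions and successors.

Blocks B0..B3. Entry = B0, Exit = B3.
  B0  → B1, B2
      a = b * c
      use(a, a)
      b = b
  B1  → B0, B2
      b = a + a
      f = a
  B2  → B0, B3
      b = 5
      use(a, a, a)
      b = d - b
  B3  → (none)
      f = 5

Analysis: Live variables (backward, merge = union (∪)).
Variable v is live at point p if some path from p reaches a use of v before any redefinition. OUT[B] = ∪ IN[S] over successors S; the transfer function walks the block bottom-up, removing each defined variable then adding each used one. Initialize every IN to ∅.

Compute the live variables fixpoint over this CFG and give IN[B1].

Per-block solution:
  B0:   IN={b, c, d}   OUT={a, c, d}
  B1:   IN={a, c, d}   OUT={a, b, c, d}
  B2:   IN={a, c, d}   OUT={b, c, d}
  B3:   IN={}   OUT={}

Merge at B1: OUT[B1] = IN[B0] ⊔ IN[B2] = {a, b, c, d}
Applying B1's transfer function to that OUT value gives IN[B1] (row B1 above).

Answer: {a, c, d}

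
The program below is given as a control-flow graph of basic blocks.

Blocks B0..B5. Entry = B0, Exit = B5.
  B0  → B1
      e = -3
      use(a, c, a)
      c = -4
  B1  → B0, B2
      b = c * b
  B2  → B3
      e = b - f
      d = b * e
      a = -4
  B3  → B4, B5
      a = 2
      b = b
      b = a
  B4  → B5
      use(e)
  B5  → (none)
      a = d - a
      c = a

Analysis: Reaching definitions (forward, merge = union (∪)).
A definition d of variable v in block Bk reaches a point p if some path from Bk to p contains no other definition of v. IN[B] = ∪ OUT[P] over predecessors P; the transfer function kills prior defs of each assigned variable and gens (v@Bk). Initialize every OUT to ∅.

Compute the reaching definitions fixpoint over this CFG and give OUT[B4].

Converged values:
  B0:   IN={b@B1, c@B0, e@B0}   OUT={b@B1, c@B0, e@B0}
  B1:   IN={b@B1, c@B0, e@B0}   OUT={b@B1, c@B0, e@B0}
  B2:   IN={b@B1, c@B0, e@B0}   OUT={a@B2, b@B1, c@B0, d@B2, e@B2}
  B3:   IN={a@B2, b@B1, c@B0, d@B2, e@B2}   OUT={a@B3, b@B3, c@B0, d@B2, e@B2}
  B4:   IN={a@B3, b@B3, c@B0, d@B2, e@B2}   OUT={a@B3, b@B3, c@B0, d@B2, e@B2}
  B5:   IN={a@B3, b@B3, c@B0, d@B2, e@B2}   OUT={a@B5, b@B3, c@B5, d@B2, e@B2}

Merge at B4: IN[B4] = OUT[B3] = {a@B3, b@B3, c@B0, d@B2, e@B2}
Applying B4's transfer function to that IN value gives OUT[B4] (row B4 above).

Answer: {a@B3, b@B3, c@B0, d@B2, e@B2}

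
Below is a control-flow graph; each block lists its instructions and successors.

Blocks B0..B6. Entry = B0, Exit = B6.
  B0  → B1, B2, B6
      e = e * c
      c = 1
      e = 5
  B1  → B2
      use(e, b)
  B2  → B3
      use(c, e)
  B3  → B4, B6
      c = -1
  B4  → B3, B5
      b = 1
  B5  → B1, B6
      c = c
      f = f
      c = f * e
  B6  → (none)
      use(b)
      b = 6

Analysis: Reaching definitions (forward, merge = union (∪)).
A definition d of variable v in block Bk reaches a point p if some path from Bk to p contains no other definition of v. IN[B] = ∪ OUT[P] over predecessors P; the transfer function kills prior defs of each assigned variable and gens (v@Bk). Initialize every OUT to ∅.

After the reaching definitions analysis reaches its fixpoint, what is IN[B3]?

Answer: {b@B4, c@B0, c@B3, c@B5, e@B0, f@B5}

Derivation:
Converged values:
  B0: | IN={} | OUT={c@B0, e@B0}
  B1: | IN={b@B4, c@B0, c@B5, e@B0, f@B5} | OUT={b@B4, c@B0, c@B5, e@B0, f@B5}
  B2: | IN={b@B4, c@B0, c@B5, e@B0, f@B5} | OUT={b@B4, c@B0, c@B5, e@B0, f@B5}
  B3: | IN={b@B4, c@B0, c@B3, c@B5, e@B0, f@B5} | OUT={b@B4, c@B3, e@B0, f@B5}
  B4: | IN={b@B4, c@B3, e@B0, f@B5} | OUT={b@B4, c@B3, e@B0, f@B5}
  B5: | IN={b@B4, c@B3, e@B0, f@B5} | OUT={b@B4, c@B5, e@B0, f@B5}
  B6: | IN={b@B4, c@B0, c@B3, c@B5, e@B0, f@B5} | OUT={b@B6, c@B0, c@B3, c@B5, e@B0, f@B5}

Merge at B3: IN[B3] = OUT[B2] ⊔ OUT[B4] = {b@B4, c@B0, c@B3, c@B5, e@B0, f@B5}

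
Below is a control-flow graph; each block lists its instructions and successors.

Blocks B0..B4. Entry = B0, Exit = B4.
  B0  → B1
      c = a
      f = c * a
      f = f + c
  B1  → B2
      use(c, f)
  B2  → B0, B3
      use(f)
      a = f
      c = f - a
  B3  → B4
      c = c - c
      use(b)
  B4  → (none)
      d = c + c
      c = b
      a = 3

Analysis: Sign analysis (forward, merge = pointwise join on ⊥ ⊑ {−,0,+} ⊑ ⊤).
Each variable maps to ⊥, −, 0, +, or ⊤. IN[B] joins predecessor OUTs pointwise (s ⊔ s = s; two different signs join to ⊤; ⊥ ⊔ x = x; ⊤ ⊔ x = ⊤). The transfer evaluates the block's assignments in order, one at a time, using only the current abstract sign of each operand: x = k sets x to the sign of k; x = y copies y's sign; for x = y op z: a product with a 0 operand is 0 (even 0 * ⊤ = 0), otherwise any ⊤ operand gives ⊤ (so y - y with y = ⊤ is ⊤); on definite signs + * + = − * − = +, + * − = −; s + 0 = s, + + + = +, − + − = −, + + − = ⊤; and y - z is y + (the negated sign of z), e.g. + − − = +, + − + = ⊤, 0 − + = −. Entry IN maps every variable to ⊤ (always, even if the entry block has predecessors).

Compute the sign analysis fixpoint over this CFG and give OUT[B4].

Fixpoint table:
  B0:  IN=(all ⊤)  OUT=(all ⊤)
  B1:  IN=(all ⊤)  OUT=(all ⊤)
  B2:  IN=(all ⊤)  OUT=(all ⊤)
  B3:  IN=(all ⊤)  OUT=(all ⊤)
  B4:  IN=(all ⊤)  OUT={a:+; rest ⊤}

Merge at B4: IN[B4] = OUT[B3] = {a: ⊤, b: ⊤, c: ⊤, d: ⊤, e: ⊤, f: ⊤}
Applying B4's transfer function to that IN value gives OUT[B4] (row B4 above).

Answer: {a: +, b: ⊤, c: ⊤, d: ⊤, e: ⊤, f: ⊤}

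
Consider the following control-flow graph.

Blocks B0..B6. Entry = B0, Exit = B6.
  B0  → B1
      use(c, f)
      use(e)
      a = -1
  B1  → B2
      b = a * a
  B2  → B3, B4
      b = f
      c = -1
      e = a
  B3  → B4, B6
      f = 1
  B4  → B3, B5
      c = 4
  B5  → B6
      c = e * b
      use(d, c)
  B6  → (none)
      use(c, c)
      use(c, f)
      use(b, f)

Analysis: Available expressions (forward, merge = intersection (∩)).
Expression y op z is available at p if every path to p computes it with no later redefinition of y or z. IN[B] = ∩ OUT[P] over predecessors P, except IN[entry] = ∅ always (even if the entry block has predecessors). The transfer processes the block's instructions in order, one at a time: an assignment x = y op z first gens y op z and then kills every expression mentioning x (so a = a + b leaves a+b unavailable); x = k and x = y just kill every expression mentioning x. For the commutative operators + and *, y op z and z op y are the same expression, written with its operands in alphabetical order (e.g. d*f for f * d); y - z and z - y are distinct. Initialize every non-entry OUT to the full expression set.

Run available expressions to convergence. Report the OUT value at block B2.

Answer: {a*a}

Trace:
Converged values:
  B0:   IN={}   OUT={}
  B1:   IN={}   OUT={a*a}
  B2:   IN={a*a}   OUT={a*a}
  B3:   IN={a*a}   OUT={a*a}
  B4:   IN={a*a}   OUT={a*a}
  B5:   IN={a*a}   OUT={a*a, b*e}
  B6:   IN={a*a}   OUT={a*a}

Merge at B2: IN[B2] = OUT[B1] = {a*a}
Applying B2's transfer function to that IN value gives OUT[B2] (row B2 above).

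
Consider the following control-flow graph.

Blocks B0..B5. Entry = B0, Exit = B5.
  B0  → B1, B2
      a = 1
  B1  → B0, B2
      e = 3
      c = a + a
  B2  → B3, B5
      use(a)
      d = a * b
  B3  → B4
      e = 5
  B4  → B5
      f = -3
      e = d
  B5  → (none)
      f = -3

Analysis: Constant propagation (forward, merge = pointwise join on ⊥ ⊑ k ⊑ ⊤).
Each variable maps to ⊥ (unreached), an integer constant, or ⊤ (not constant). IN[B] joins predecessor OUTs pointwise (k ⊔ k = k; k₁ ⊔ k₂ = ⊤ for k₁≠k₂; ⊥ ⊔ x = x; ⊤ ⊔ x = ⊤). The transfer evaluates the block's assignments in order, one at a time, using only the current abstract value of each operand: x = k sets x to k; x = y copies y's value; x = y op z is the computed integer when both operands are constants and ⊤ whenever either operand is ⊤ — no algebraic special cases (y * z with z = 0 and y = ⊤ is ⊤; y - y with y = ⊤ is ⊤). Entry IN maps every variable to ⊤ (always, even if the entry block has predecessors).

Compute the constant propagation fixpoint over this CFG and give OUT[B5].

Per-block solution:
  B0: | IN=(all ⊤) | OUT={a:1; rest ⊤}
  B1: | IN={a:1; rest ⊤} | OUT={a:1, c:2, e:3; rest ⊤}
  B2: | IN={a:1; rest ⊤} | OUT={a:1; rest ⊤}
  B3: | IN={a:1; rest ⊤} | OUT={a:1, e:5; rest ⊤}
  B4: | IN={a:1, e:5; rest ⊤} | OUT={a:1, f:-3; rest ⊤}
  B5: | IN={a:1; rest ⊤} | OUT={a:1, f:-3; rest ⊤}

Merge at B5: IN[B5] = OUT[B2] ⊔ OUT[B4] = {a: 1, b: ⊤, c: ⊤, d: ⊤, e: ⊤, f: ⊤}
Applying B5's transfer function to that IN value gives OUT[B5] (row B5 above).

Answer: {a: 1, b: ⊤, c: ⊤, d: ⊤, e: ⊤, f: -3}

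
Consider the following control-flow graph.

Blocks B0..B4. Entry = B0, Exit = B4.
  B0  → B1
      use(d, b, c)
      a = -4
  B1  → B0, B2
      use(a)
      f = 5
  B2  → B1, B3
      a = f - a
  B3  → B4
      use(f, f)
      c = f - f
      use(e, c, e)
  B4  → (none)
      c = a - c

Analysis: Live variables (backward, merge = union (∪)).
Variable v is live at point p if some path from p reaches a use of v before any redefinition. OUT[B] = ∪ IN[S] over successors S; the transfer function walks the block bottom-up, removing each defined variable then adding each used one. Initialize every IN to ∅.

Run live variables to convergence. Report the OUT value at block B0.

Per-block solution:
  B0:   IN={b, c, d, e}   OUT={a, b, c, d, e}
  B1:   IN={a, b, c, d, e}   OUT={a, b, c, d, e, f}
  B2:   IN={a, b, c, d, e, f}   OUT={a, b, c, d, e, f}
  B3:   IN={a, e, f}   OUT={a, c}
  B4:   IN={a, c}   OUT={}

Merge at B0: OUT[B0] = IN[B1] = {a, b, c, d, e}

Answer: {a, b, c, d, e}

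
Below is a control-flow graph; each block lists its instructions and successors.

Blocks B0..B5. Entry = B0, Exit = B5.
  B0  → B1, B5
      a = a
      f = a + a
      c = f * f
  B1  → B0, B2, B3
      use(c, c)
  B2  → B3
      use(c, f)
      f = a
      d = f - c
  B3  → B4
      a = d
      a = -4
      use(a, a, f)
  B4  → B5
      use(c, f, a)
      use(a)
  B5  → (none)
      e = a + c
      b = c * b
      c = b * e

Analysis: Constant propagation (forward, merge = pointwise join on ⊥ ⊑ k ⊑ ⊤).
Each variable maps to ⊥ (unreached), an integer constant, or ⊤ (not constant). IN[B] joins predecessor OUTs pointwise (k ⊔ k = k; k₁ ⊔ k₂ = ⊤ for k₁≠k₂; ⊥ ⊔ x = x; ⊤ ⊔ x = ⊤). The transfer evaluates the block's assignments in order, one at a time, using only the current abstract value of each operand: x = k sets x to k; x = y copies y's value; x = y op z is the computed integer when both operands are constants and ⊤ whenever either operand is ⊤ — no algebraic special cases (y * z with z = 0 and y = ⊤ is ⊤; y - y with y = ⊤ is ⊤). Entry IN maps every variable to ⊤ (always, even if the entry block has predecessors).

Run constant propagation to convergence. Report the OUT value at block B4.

Answer: {a: -4, b: ⊤, c: ⊤, d: ⊤, e: ⊤, f: ⊤}

Trace:
Fixpoint table:
  B0: | IN=(all ⊤) | OUT=(all ⊤)
  B1: | IN=(all ⊤) | OUT=(all ⊤)
  B2: | IN=(all ⊤) | OUT=(all ⊤)
  B3: | IN=(all ⊤) | OUT={a:-4; rest ⊤}
  B4: | IN={a:-4; rest ⊤} | OUT={a:-4; rest ⊤}
  B5: | IN=(all ⊤) | OUT=(all ⊤)

Merge at B4: IN[B4] = OUT[B3] = {a: -4, b: ⊤, c: ⊤, d: ⊤, e: ⊤, f: ⊤}
Applying B4's transfer function to that IN value gives OUT[B4] (row B4 above).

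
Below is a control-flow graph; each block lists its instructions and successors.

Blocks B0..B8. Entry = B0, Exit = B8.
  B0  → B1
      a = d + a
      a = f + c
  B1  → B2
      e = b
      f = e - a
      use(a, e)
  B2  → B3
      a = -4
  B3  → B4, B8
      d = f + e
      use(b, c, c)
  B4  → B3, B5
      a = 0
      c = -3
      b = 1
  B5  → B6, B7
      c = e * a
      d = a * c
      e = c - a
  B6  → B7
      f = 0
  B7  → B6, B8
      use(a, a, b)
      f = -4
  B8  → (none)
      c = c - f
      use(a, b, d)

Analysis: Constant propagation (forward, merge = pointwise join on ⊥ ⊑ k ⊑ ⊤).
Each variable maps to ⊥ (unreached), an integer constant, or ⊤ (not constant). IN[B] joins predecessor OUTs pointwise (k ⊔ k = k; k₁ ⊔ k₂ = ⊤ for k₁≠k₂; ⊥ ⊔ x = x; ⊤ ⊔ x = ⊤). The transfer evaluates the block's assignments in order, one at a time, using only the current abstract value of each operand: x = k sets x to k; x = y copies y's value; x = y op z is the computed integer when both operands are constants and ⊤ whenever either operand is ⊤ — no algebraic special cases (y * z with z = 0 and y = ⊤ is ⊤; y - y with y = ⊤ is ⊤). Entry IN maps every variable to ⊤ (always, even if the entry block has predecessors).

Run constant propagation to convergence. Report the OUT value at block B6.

Per-block solution:
  B0:   IN=(all ⊤)   OUT=(all ⊤)
  B1:   IN=(all ⊤)   OUT=(all ⊤)
  B2:   IN=(all ⊤)   OUT={a:-4; rest ⊤}
  B3:   IN=(all ⊤)   OUT=(all ⊤)
  B4:   IN=(all ⊤)   OUT={a:0, b:1, c:-3; rest ⊤}
  B5:   IN={a:0, b:1, c:-3; rest ⊤}   OUT={a:0, b:1; rest ⊤}
  B6:   IN={a:0, b:1; rest ⊤}   OUT={a:0, b:1, f:0; rest ⊤}
  B7:   IN={a:0, b:1; rest ⊤}   OUT={a:0, b:1, f:-4; rest ⊤}
  B8:   IN=(all ⊤)   OUT=(all ⊤)

Merge at B6: IN[B6] = OUT[B5] ⊔ OUT[B7] = {a: 0, b: 1, c: ⊤, d: ⊤, e: ⊤, f: ⊤}
Applying B6's transfer function to that IN value gives OUT[B6] (row B6 above).

Answer: {a: 0, b: 1, c: ⊤, d: ⊤, e: ⊤, f: 0}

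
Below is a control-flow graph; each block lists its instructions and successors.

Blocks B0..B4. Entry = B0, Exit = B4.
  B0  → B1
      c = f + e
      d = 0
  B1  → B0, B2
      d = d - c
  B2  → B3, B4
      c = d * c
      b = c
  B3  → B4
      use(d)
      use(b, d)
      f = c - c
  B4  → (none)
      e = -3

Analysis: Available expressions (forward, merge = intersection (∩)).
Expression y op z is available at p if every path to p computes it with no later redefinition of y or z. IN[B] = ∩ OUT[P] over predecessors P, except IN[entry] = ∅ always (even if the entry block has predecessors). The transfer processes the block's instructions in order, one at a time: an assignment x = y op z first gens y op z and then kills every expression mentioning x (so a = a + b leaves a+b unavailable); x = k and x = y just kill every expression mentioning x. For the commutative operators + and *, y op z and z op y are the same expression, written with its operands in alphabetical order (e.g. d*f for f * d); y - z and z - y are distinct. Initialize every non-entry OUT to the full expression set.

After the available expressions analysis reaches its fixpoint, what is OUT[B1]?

Answer: {e+f}

Working:
Converged values:
  B0: | IN={} | OUT={e+f}
  B1: | IN={e+f} | OUT={e+f}
  B2: | IN={e+f} | OUT={e+f}
  B3: | IN={e+f} | OUT={c-c}
  B4: | IN={} | OUT={}

Merge at B1: IN[B1] = OUT[B0] = {e+f}
Applying B1's transfer function to that IN value gives OUT[B1] (row B1 above).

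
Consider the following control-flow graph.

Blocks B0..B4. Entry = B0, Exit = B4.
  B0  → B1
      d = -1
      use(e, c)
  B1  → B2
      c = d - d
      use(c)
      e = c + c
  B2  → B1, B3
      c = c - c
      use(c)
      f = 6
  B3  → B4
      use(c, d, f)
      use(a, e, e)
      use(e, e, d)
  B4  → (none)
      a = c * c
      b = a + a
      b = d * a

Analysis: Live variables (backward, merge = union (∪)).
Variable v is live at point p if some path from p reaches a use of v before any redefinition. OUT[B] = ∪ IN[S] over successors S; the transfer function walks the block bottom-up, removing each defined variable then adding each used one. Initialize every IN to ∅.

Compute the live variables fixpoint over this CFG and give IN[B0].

Answer: {a, c, e}

Working:
Fixpoint table:
  B0:  IN={a, c, e}  OUT={a, d}
  B1:  IN={a, d}  OUT={a, c, d, e}
  B2:  IN={a, c, d, e}  OUT={a, c, d, e, f}
  B3:  IN={a, c, d, e, f}  OUT={c, d}
  B4:  IN={c, d}  OUT={}

Merge at B0: OUT[B0] = IN[B1] = {a, d}
Applying B0's transfer function to that OUT value gives IN[B0] (row B0 above).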